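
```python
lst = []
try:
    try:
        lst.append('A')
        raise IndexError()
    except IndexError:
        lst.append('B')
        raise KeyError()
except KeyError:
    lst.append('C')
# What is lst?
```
['A', 'B', 'C']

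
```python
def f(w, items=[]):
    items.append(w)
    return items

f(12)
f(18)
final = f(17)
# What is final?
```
[12, 18, 17]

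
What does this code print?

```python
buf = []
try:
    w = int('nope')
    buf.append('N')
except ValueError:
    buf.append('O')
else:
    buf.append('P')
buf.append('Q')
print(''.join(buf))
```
OQ

else block skipped when exception is caught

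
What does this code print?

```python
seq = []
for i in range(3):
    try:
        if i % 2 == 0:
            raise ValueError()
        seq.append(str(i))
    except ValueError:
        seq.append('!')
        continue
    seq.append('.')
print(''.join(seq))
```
!1.!

continue in except skips rest of loop body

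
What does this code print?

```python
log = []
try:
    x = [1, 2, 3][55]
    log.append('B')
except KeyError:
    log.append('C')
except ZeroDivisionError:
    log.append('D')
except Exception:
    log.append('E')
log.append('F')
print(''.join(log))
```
EF

IndexError not specifically caught, falls to Exception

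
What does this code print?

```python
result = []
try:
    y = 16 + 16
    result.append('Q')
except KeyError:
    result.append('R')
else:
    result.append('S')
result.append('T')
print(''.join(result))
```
QST

else block runs when no exception occurs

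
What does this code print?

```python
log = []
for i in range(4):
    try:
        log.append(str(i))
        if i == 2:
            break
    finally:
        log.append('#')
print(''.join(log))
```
0#1#2#

finally runs even when breaking out of loop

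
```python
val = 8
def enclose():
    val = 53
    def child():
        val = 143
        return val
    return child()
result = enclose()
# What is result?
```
143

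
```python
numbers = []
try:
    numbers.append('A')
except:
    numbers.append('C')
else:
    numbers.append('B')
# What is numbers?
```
['A', 'B']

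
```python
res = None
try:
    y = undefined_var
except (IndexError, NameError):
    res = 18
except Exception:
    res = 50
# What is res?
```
18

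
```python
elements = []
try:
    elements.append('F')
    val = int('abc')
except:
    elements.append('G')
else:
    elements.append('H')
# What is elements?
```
['F', 'G']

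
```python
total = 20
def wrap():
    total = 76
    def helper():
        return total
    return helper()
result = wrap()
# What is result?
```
76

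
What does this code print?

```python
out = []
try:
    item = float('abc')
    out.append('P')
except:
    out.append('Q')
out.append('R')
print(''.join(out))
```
QR

Exception raised in try, caught by bare except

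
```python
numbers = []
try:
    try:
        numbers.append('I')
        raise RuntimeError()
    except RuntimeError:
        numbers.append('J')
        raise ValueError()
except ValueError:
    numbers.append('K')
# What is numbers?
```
['I', 'J', 'K']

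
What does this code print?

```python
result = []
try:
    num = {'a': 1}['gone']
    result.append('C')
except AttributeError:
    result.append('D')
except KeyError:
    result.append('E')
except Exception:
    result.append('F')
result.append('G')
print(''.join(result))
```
EG

KeyError matches before generic Exception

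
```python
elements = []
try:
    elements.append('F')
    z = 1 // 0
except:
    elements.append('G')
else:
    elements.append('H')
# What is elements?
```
['F', 'G']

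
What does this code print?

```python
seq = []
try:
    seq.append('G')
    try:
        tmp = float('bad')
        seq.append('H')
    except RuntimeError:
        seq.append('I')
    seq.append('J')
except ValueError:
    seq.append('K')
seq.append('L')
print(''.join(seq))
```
GKL

Inner handler doesn't match, propagates to outer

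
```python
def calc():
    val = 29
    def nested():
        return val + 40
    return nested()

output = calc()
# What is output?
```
69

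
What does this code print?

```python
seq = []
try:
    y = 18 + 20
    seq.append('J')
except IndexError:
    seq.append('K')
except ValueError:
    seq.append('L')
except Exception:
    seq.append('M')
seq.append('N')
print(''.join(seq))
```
JN

No exception, try block completes normally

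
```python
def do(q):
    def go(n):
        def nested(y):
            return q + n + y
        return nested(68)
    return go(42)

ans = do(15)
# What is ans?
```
125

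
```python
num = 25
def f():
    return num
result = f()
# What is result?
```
25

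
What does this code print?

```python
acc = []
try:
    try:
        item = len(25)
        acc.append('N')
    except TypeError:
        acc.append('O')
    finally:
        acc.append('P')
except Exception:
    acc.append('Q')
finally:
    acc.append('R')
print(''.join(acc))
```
OPR

Both finally blocks run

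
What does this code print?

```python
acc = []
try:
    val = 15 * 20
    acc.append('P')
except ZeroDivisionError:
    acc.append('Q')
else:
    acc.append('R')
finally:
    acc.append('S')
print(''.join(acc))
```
PRS

else runs before finally when no exception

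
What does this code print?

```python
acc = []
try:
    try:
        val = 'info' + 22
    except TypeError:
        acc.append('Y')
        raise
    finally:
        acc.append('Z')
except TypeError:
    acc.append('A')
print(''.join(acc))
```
YZA

finally runs before re-raised exception propagates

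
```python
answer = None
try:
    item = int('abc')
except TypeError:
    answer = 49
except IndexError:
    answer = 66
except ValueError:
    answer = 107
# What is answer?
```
107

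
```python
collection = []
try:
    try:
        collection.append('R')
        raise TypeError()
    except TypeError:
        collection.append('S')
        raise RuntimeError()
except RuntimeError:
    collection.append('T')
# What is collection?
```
['R', 'S', 'T']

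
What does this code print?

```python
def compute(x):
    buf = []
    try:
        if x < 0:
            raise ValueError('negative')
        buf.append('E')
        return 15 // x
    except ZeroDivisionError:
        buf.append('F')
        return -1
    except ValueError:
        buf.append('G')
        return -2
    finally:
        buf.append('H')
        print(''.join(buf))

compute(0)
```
EFH

x=0 causes ZeroDivisionError, caught, finally prints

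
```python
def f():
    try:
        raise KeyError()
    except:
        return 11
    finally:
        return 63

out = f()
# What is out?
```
63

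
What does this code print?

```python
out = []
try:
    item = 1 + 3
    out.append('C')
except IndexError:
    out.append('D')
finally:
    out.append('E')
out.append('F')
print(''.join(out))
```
CEF

finally runs after normal execution too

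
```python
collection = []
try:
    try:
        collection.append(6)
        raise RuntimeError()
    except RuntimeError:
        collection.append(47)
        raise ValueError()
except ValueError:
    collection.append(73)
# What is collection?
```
[6, 47, 73]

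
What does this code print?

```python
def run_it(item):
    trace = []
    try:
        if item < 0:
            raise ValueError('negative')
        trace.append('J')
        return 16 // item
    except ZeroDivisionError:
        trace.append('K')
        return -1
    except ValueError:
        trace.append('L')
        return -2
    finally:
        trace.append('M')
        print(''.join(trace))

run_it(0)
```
JKM

item=0 causes ZeroDivisionError, caught, finally prints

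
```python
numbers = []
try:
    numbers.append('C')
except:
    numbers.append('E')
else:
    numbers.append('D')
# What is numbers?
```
['C', 'D']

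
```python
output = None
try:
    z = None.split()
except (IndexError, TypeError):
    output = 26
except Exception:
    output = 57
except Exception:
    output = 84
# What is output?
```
57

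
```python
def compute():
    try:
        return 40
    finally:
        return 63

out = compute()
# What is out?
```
63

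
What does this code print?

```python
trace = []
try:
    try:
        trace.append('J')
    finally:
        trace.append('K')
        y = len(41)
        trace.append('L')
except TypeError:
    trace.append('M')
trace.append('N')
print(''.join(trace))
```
JKMN

Exception in inner finally caught by outer except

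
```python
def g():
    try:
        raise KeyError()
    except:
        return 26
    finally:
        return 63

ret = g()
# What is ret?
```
63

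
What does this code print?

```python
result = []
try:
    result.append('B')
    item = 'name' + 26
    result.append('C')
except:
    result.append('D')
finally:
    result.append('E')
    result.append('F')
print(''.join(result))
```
BDEF

Code before exception runs, then except, then all of finally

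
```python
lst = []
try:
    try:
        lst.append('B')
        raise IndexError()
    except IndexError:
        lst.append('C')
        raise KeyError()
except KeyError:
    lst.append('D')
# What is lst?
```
['B', 'C', 'D']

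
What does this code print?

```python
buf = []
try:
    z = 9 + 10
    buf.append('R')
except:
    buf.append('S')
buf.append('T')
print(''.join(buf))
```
RT

No exception, try block completes normally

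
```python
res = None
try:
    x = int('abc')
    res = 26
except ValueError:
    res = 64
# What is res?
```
64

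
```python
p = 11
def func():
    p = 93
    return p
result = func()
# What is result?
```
93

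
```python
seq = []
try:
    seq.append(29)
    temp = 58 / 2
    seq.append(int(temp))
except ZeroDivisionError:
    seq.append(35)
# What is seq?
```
[29, 29]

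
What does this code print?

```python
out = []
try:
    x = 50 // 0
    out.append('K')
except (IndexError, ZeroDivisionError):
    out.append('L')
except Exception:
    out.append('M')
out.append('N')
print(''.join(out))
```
LN

ZeroDivisionError matches tuple containing it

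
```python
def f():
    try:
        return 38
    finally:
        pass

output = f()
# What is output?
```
38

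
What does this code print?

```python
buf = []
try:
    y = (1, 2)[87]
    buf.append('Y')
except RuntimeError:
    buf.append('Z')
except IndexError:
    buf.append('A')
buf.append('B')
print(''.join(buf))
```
AB

IndexError is caught by its specific handler, not RuntimeError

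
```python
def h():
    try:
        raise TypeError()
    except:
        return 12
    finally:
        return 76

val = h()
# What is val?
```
76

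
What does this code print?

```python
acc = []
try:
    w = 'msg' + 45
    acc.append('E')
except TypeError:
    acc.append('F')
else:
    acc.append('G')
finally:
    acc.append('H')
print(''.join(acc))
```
FH

Exception: except runs, else skipped, finally runs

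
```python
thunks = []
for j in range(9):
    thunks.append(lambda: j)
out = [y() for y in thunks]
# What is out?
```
[8, 8, 8, 8, 8, 8, 8, 8, 8]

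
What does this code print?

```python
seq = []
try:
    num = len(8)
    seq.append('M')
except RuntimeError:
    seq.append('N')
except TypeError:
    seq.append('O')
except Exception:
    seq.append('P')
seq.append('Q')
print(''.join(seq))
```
OQ

TypeError matches before generic Exception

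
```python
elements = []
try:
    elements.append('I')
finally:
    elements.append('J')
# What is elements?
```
['I', 'J']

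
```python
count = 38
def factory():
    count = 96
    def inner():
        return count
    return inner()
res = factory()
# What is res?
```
96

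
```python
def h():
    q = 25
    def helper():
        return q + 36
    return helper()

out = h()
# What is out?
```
61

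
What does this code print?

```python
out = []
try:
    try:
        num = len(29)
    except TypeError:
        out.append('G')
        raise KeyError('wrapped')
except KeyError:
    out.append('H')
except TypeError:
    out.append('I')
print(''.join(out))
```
GH

New KeyError raised, caught by outer KeyError handler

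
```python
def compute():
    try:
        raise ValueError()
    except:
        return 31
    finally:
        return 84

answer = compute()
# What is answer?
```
84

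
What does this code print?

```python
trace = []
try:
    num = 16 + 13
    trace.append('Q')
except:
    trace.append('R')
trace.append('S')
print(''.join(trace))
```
QS

No exception, try block completes normally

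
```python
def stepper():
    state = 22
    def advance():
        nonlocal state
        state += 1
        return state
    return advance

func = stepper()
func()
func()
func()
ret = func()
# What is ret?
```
26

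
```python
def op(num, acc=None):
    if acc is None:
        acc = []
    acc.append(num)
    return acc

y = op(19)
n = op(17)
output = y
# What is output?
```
[19]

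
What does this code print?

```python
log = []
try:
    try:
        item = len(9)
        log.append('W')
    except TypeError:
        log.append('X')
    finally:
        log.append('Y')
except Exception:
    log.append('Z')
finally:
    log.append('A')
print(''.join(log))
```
XYA

Both finally blocks run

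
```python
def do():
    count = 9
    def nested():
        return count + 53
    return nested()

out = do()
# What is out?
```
62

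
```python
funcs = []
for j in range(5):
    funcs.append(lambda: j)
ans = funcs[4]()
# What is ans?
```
4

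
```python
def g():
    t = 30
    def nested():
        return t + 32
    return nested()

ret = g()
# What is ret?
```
62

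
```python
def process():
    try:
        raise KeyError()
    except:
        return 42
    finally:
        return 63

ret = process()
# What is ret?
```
63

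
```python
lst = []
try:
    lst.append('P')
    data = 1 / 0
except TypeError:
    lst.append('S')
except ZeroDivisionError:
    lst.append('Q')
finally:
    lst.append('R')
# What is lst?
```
['P', 'Q', 'R']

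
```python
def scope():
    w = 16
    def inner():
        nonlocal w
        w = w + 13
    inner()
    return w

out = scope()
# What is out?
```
29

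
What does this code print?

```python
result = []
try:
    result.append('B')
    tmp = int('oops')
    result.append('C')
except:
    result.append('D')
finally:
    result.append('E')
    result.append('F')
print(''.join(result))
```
BDEF

Code before exception runs, then except, then all of finally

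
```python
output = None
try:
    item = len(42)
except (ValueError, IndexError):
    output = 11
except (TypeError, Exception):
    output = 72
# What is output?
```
72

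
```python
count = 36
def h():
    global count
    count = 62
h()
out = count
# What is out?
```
62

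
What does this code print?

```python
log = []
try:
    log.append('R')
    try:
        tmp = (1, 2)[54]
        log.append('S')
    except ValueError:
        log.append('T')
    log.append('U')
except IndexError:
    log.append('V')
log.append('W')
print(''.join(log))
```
RVW

Inner handler doesn't match, propagates to outer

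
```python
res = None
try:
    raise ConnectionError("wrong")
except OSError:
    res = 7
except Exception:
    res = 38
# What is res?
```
7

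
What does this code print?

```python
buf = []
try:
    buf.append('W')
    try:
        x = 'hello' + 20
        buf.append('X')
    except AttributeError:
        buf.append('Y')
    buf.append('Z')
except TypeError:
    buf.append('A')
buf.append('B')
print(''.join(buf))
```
WAB

Inner handler doesn't match, propagates to outer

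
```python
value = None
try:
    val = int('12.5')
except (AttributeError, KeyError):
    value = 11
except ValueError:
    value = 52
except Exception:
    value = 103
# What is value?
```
52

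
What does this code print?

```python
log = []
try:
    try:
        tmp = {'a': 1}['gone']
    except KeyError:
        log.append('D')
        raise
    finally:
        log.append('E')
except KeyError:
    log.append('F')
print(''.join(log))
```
DEF

finally runs before re-raised exception propagates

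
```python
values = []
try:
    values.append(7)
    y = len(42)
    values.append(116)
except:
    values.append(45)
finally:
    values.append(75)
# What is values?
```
[7, 45, 75]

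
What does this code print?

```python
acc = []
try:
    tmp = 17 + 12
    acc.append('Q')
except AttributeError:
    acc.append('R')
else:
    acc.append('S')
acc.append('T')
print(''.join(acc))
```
QST

else block runs when no exception occurs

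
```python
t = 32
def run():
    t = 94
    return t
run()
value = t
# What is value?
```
32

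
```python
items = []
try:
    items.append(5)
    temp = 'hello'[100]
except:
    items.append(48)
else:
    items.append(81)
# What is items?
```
[5, 48]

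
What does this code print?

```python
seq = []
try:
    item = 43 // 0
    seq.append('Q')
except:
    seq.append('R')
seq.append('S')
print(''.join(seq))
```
RS

Exception raised in try, caught by bare except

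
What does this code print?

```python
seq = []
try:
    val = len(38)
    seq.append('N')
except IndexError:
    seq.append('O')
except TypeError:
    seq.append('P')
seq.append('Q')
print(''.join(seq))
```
PQ

TypeError is caught by its specific handler, not IndexError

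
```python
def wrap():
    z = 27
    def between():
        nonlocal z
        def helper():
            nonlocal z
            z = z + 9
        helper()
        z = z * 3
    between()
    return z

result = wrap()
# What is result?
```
108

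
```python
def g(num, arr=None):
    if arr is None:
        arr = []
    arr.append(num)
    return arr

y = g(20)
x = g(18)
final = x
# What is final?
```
[18]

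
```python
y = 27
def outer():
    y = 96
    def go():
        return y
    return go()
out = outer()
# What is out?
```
96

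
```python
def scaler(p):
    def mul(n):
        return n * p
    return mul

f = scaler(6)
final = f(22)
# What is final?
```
132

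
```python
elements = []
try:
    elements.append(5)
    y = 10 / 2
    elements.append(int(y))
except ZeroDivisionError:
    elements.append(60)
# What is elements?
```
[5, 5]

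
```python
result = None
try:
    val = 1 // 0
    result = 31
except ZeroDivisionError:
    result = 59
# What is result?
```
59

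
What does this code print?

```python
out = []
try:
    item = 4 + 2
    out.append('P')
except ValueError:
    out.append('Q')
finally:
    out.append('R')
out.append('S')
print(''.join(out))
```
PRS

finally runs after normal execution too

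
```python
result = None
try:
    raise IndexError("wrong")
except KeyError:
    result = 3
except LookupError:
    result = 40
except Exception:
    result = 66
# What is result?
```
40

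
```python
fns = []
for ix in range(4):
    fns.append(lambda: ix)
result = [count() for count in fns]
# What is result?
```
[3, 3, 3, 3]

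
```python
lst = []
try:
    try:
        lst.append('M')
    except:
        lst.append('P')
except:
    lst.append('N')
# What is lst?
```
['M']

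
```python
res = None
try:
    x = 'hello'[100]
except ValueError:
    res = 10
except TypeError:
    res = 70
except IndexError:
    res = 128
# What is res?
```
128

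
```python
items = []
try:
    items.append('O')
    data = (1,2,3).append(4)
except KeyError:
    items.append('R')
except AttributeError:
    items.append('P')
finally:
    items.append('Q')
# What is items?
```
['O', 'P', 'Q']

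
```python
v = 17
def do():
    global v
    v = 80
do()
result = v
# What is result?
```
80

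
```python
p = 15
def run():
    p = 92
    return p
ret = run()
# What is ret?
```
92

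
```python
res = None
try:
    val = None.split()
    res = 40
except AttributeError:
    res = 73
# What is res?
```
73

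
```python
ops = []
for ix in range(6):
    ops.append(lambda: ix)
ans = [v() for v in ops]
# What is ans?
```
[5, 5, 5, 5, 5, 5]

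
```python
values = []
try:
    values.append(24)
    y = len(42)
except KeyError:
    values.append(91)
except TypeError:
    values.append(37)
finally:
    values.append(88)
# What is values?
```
[24, 37, 88]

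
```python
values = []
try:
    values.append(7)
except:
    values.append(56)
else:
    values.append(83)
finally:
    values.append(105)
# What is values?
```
[7, 83, 105]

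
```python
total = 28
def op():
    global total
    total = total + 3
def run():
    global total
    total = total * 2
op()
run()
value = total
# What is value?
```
62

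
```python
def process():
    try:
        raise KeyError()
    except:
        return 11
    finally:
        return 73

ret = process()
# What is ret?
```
73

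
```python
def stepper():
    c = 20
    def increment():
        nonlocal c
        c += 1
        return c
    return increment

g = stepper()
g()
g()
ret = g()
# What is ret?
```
23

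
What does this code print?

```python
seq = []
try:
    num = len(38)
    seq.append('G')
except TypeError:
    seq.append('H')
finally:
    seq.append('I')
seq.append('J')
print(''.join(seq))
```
HIJ

finally always runs, even after exception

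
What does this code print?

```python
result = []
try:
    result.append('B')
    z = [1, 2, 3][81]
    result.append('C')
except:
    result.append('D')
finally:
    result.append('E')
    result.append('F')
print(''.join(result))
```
BDEF

Code before exception runs, then except, then all of finally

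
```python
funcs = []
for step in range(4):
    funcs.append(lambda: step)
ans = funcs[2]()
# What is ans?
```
3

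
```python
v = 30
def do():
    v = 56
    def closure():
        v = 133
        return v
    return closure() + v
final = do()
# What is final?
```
189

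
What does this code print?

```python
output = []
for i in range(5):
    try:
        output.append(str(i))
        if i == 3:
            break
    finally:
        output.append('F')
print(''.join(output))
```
0F1F2F3F

finally runs even when breaking out of loop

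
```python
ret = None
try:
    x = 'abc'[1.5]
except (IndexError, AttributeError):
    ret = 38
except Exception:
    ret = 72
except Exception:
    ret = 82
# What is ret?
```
72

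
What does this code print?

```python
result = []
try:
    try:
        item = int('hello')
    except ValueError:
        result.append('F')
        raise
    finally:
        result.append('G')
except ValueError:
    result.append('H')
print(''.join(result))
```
FGH

finally runs before re-raised exception propagates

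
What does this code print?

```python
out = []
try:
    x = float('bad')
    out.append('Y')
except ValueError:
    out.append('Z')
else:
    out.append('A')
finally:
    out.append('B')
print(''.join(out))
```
ZB

Exception: except runs, else skipped, finally runs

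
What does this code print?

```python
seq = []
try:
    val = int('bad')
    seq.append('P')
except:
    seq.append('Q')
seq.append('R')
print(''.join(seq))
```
QR

Exception raised in try, caught by bare except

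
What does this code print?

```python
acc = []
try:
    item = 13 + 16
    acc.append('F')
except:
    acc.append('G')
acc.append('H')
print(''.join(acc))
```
FH

No exception, try block completes normally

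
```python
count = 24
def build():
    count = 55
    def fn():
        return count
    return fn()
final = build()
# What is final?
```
55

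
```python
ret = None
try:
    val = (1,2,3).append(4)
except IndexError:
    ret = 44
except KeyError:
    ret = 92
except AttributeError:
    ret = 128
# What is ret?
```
128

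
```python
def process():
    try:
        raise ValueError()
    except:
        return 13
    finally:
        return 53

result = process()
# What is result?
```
53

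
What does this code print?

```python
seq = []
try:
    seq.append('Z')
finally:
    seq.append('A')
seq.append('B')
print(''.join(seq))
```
ZAB

try/finally without except, no exception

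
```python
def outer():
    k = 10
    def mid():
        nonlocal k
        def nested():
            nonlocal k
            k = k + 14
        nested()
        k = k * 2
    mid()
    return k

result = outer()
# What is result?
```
48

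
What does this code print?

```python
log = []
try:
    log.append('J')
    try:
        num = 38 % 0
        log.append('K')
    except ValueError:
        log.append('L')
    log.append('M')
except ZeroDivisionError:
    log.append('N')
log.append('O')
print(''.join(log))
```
JNO

Inner handler doesn't match, propagates to outer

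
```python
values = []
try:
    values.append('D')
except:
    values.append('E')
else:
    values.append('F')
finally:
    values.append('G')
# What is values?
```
['D', 'F', 'G']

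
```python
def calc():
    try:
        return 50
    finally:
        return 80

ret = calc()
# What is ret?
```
80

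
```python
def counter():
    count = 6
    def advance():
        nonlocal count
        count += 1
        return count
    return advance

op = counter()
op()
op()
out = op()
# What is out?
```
9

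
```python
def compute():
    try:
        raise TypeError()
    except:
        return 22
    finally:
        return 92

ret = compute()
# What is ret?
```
92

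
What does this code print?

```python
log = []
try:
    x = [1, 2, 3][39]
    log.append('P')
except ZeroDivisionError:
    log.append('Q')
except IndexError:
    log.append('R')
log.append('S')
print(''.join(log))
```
RS

IndexError is caught by its specific handler, not ZeroDivisionError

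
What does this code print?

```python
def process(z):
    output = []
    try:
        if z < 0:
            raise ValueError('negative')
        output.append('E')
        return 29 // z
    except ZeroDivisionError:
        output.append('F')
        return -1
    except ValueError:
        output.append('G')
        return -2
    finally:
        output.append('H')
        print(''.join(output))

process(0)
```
EFH

z=0 causes ZeroDivisionError, caught, finally prints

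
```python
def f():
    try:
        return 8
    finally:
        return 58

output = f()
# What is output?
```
58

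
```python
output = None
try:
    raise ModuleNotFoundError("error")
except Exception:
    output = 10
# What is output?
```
10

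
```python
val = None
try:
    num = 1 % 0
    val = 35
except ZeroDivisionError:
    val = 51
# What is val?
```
51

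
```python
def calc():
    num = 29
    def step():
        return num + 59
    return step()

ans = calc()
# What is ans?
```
88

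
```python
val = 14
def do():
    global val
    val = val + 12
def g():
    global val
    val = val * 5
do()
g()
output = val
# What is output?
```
130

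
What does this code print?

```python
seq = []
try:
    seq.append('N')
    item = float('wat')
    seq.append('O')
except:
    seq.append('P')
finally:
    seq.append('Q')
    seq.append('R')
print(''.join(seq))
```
NPQR

Code before exception runs, then except, then all of finally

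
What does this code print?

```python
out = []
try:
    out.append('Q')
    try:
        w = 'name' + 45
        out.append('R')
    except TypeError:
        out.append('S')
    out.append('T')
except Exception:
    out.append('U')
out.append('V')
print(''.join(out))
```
QSTV

Inner exception caught by inner handler, outer continues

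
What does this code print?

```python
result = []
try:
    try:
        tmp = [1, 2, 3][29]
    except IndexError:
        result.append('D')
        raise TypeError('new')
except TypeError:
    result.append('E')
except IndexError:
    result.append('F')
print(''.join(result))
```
DE

New TypeError raised, caught by outer TypeError handler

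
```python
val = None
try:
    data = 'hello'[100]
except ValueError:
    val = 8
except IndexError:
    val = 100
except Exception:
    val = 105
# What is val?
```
100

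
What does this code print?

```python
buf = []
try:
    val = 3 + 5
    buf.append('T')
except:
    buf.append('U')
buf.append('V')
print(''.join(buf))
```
TV

No exception, try block completes normally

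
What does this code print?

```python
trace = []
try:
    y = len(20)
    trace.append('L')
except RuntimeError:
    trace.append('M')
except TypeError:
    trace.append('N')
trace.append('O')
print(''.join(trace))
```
NO

TypeError is caught by its specific handler, not RuntimeError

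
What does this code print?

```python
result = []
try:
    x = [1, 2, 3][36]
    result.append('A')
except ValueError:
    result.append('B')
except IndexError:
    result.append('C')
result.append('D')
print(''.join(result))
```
CD

IndexError is caught by its specific handler, not ValueError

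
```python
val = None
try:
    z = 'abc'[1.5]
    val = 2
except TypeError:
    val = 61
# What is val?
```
61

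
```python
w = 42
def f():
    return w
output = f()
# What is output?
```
42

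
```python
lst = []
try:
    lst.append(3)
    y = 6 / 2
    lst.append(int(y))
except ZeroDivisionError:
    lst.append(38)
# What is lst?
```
[3, 3]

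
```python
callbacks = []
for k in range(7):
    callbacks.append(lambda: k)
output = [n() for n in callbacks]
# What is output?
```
[6, 6, 6, 6, 6, 6, 6]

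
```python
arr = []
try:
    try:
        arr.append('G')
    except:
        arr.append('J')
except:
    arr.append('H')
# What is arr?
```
['G']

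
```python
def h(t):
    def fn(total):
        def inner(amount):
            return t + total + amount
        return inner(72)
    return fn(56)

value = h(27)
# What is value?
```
155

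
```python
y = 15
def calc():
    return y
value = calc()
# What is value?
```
15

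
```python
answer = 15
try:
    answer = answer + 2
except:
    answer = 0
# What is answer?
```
17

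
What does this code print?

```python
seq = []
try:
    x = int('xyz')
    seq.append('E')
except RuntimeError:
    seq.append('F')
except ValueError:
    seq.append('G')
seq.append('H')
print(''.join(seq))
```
GH

ValueError is caught by its specific handler, not RuntimeError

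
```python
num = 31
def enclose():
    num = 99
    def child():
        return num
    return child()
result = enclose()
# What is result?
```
99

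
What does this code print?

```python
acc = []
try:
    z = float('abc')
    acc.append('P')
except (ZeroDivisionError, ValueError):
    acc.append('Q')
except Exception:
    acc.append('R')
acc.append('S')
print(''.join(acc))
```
QS

ValueError matches tuple containing it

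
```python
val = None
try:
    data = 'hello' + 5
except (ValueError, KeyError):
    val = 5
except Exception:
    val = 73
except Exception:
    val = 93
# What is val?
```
73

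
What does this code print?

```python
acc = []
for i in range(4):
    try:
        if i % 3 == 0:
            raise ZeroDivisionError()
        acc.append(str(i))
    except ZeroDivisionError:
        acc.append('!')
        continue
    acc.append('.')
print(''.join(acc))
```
!1.2.!

continue in except skips rest of loop body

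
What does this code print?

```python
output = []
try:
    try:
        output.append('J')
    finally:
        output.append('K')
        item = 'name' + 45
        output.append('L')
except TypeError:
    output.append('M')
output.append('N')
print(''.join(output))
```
JKMN

Exception in inner finally caught by outer except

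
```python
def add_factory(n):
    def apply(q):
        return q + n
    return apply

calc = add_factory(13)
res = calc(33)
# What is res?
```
46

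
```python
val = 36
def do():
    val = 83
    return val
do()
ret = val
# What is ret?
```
36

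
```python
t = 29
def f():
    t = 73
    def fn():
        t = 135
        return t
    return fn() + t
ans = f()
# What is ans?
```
208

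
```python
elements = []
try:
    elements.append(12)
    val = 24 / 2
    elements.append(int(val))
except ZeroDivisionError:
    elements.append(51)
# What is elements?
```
[12, 12]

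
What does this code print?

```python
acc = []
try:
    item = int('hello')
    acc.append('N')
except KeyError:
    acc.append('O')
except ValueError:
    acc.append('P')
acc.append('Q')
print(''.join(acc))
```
PQ

ValueError is caught by its specific handler, not KeyError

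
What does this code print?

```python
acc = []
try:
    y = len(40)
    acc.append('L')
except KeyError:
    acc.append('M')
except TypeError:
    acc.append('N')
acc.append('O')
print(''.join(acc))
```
NO

TypeError is caught by its specific handler, not KeyError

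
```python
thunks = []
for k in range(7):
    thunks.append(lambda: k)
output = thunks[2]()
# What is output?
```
6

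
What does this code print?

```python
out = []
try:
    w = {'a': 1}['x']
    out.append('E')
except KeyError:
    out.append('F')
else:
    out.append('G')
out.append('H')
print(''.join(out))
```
FH

else block skipped when exception is caught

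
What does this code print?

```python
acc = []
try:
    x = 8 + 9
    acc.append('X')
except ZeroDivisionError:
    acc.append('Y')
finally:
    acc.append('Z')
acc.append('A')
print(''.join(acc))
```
XZA

finally runs after normal execution too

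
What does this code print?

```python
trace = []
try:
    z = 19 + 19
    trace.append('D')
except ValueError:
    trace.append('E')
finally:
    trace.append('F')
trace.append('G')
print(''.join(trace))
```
DFG

finally runs after normal execution too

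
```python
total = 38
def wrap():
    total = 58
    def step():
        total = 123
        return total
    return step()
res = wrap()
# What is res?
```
123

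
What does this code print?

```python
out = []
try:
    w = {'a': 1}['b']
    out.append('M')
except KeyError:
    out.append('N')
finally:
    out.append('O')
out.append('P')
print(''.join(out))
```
NOP

finally always runs, even after exception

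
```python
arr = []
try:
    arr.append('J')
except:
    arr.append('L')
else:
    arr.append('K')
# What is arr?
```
['J', 'K']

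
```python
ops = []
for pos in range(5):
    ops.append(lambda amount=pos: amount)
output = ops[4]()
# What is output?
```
4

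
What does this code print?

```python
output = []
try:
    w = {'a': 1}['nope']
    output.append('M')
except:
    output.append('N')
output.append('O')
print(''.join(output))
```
NO

Exception raised in try, caught by bare except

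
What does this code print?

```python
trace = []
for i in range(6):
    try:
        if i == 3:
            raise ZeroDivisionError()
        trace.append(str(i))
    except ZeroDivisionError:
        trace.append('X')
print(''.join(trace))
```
012X45

Exception on i=3 caught, loop continues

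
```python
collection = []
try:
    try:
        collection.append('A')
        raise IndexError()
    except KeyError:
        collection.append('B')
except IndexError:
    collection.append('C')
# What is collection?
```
['A', 'C']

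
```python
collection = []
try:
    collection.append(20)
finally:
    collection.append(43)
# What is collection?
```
[20, 43]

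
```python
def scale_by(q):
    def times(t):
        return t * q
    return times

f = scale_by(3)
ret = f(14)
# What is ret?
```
42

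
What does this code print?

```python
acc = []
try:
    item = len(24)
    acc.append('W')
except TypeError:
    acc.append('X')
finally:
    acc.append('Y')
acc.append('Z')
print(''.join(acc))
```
XYZ

finally always runs, even after exception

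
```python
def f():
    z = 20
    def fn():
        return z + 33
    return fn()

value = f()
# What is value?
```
53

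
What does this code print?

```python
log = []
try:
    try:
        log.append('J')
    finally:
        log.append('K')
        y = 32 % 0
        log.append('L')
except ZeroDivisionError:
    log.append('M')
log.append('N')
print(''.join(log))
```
JKMN

Exception in inner finally caught by outer except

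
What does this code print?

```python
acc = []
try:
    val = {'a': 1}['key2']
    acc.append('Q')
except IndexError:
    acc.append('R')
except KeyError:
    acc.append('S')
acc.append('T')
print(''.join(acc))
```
ST

KeyError is caught by its specific handler, not IndexError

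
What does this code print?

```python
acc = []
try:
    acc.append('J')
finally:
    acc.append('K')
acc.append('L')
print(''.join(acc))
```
JKL

try/finally without except, no exception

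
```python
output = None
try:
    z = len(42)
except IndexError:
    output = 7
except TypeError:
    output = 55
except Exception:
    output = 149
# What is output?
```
55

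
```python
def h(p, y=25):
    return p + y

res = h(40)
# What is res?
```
65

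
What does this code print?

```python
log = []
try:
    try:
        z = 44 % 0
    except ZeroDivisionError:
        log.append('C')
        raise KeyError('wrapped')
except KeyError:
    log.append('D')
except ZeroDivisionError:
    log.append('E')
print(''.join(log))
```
CD

New KeyError raised, caught by outer KeyError handler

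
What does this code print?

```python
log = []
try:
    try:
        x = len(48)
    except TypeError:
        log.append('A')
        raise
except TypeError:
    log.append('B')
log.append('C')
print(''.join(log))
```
ABC

raise without argument re-raises current exception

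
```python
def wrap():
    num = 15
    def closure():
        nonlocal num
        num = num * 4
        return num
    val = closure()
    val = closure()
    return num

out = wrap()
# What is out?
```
240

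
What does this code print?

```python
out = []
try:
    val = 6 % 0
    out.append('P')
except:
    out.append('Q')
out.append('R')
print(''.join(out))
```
QR

Exception raised in try, caught by bare except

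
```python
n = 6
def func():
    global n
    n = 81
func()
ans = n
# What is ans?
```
81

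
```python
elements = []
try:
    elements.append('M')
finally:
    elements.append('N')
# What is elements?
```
['M', 'N']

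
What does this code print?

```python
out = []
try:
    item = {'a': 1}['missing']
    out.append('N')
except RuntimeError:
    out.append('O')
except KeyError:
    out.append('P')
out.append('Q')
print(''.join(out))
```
PQ

KeyError is caught by its specific handler, not RuntimeError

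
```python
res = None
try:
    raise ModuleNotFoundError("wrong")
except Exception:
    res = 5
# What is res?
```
5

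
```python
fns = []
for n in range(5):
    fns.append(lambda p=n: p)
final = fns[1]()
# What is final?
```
1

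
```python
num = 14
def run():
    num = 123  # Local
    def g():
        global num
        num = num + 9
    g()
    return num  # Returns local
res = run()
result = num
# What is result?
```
23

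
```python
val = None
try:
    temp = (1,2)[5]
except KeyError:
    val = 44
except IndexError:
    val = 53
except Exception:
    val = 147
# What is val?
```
53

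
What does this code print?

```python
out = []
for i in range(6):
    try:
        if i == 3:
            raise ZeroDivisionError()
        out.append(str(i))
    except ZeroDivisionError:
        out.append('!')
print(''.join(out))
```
012!45

Exception on i=3 caught, loop continues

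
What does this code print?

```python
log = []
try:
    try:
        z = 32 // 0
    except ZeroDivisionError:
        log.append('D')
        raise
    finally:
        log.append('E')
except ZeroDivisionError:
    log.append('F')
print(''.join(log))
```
DEF

finally runs before re-raised exception propagates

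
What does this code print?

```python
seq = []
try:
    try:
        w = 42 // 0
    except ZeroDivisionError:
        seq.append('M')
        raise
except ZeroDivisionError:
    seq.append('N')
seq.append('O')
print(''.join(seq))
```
MNO

raise without argument re-raises current exception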